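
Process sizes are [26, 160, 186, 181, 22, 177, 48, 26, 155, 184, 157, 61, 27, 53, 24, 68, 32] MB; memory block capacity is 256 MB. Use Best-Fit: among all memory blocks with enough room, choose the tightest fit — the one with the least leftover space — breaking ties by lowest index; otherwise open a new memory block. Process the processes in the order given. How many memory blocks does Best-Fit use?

7

Put 26 MB in memory block 1; 230 MB remain.
Put 160 MB in memory block 1; 70 MB remain.
Put 186 MB in memory block 2; 70 MB remain.
Put 181 MB in memory block 3; 75 MB remain.
Put 22 MB in memory block 1; 48 MB remain.
Put 177 MB in memory block 4; 79 MB remain.
Put 48 MB in memory block 1; 0 MB remain.
Put 26 MB in memory block 2; 44 MB remain.
Put 155 MB in memory block 5; 101 MB remain.
Put 184 MB in memory block 6; 72 MB remain.
Put 157 MB in memory block 7; 99 MB remain.
Put 61 MB in memory block 6; 11 MB remain.
Put 27 MB in memory block 2; 17 MB remain.
Put 53 MB in memory block 3; 22 MB remain.
Put 24 MB in memory block 4; 55 MB remain.
Put 68 MB in memory block 7; 31 MB remain.
Put 32 MB in memory block 4; 23 MB remain.
Final memory blocks: [26,160,22,48] [186,26,27] [181,53] [177,24,32] [155] [184,61] [157,68].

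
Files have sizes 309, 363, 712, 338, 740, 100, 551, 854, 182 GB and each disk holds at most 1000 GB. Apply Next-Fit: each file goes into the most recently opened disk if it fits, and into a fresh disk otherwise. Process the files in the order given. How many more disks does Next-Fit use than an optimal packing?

2

Next-Fit: [309,363] [712] [338] [740,100] [551] [854] [182] → 7 disks.
Total size 4149 GB; any packing needs at least ⌈4149/1000⌉ = 5 disks.
An optimal packing achieves that bound: [854,100] [740,182] [712] [551,363] [338,309] → 5 disks.
Excess: 7 − 5 = 2.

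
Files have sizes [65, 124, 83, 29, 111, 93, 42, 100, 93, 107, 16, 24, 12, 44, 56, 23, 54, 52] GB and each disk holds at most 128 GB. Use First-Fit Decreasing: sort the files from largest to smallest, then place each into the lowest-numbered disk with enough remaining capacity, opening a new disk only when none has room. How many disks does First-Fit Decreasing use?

Sorted descending: 124, 111, 107, 100, 93, 93, 83, 65, 56, 54, 52, 44, 42, 29, 24, 23, 16, 12.
disk 1: place 124 GB, 4 GB left
disk 2: place 111 GB, 17 GB left
disk 3: place 107 GB, 21 GB left
disk 4: place 100 GB, 28 GB left
disk 5: place 93 GB, 35 GB left
disk 6: place 93 GB, 35 GB left
disk 7: place 83 GB, 45 GB left
disk 8: place 65 GB, 63 GB left
disk 8: place 56 GB, 7 GB left
disk 9: place 54 GB, 74 GB left
disk 9: place 52 GB, 22 GB left
disk 7: place 44 GB, 1 GB left
disk 10: place 42 GB, 86 GB left
disk 5: place 29 GB, 6 GB left
disk 4: place 24 GB, 4 GB left
disk 6: place 23 GB, 12 GB left
disk 2: place 16 GB, 1 GB left
disk 3: place 12 GB, 9 GB left

10 disks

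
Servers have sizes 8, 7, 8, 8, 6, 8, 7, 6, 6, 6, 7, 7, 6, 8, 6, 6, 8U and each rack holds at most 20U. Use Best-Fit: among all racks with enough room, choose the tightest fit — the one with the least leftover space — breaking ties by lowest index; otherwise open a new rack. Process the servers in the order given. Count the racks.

7

Put 8U in rack 1; 12U remain.
Put 7U in rack 1; 5U remain.
Put 8U in rack 2; 12U remain.
Put 8U in rack 2; 4U remain.
Put 6U in rack 3; 14U remain.
Put 8U in rack 3; 6U remain.
Put 7U in rack 4; 13U remain.
Put 6U in rack 3; 0U remain.
Put 6U in rack 4; 7U remain.
Put 6U in rack 4; 1U remain.
Put 7U in rack 5; 13U remain.
Put 7U in rack 5; 6U remain.
Put 6U in rack 5; 0U remain.
Put 8U in rack 6; 12U remain.
Put 6U in rack 6; 6U remain.
Put 6U in rack 6; 0U remain.
Put 8U in rack 7; 12U remain.
Final racks: [8,7] [8,8] [6,8,6] [7,6,6] [7,7,6] [8,6,6] [8].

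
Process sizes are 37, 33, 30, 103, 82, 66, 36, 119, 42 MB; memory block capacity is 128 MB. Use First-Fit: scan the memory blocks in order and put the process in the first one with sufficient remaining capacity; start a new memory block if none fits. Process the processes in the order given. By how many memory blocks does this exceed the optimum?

0

First-Fit: [37,33,30] [103] [82,36] [66,42] [119] → 5 memory blocks.
Total size 548 MB; any packing needs at least ⌈548/128⌉ = 5 memory blocks.
So 5 is already optimal.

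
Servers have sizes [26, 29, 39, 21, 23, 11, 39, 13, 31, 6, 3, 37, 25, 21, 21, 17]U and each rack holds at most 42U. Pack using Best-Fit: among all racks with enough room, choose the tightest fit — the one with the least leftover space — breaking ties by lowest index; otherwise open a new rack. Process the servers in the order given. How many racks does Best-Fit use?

26U → rack 1 (remaining 16U)
29U → rack 2 (remaining 13U)
39U → rack 3 (remaining 3U)
21U → rack 4 (remaining 21U)
23U → rack 5 (remaining 19U)
11U → rack 2 (remaining 2U)
39U → rack 6 (remaining 3U)
13U → rack 1 (remaining 3U)
31U → rack 7 (remaining 11U)
6U → rack 7 (remaining 5U)
3U → rack 1 (remaining 0U)
37U → rack 8 (remaining 5U)
25U → rack 9 (remaining 17U)
21U → rack 4 (remaining 0U)
21U → rack 10 (remaining 21U)
17U → rack 9 (remaining 0U)

10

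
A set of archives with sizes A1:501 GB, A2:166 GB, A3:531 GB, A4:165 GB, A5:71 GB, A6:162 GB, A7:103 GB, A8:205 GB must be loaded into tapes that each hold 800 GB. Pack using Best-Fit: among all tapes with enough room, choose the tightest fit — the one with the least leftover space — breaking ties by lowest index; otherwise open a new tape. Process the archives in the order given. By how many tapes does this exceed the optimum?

Best-Fit: [501,166,103] [531,165,71] [162,205] → 3 tapes.
Total size 1904 GB; any packing needs at least ⌈1904/800⌉ = 3 tapes.
So 3 is already optimal.

0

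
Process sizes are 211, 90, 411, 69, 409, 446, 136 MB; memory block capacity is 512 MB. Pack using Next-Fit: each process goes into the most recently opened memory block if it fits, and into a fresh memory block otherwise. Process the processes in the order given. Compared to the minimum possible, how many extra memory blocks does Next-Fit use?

1

Next-Fit: [211,90] [411,69] [409] [446] [136] → 5 memory blocks.
Total size 1772 MB; any packing needs at least ⌈1772/512⌉ = 4 memory blocks.
An optimal packing achieves that bound: [446] [411,90] [409,69] [211,136] → 4 memory blocks.
Excess: 5 − 4 = 1.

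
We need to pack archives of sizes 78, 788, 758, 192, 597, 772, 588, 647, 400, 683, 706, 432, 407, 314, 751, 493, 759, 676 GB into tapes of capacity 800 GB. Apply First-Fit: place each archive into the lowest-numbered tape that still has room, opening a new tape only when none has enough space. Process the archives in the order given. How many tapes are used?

tape 1: place 78 GB, 722 GB left
tape 2: place 788 GB, 12 GB left
tape 3: place 758 GB, 42 GB left
tape 1: place 192 GB, 530 GB left
tape 4: place 597 GB, 203 GB left
tape 5: place 772 GB, 28 GB left
tape 6: place 588 GB, 212 GB left
tape 7: place 647 GB, 153 GB left
tape 1: place 400 GB, 130 GB left
tape 8: place 683 GB, 117 GB left
tape 9: place 706 GB, 94 GB left
tape 10: place 432 GB, 368 GB left
tape 11: place 407 GB, 393 GB left
tape 10: place 314 GB, 54 GB left
tape 12: place 751 GB, 49 GB left
tape 13: place 493 GB, 307 GB left
tape 14: place 759 GB, 41 GB left
tape 15: place 676 GB, 124 GB left

15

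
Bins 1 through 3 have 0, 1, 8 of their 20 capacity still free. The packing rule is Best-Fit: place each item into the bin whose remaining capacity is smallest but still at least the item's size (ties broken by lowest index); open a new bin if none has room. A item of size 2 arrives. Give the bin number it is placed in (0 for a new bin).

Bins with room: bin 3 (8).
Tightest fit is bin 3 with 8 free.

3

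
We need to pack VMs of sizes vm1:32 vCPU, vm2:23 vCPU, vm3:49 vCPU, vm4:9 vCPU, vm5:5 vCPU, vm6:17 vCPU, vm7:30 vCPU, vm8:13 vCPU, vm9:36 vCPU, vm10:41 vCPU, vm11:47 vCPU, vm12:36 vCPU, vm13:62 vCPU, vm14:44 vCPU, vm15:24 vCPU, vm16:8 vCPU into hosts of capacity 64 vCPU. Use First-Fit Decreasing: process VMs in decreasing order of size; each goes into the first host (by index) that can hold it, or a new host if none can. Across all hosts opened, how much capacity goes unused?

36

Sorted descending: 62, 49, 47, 44, 41, 36, 36, 32, 30, 24, 23, 17, 13, 9, 8, 5.
host 1: place 62 vCPU, 2 vCPU left
host 2: place 49 vCPU, 15 vCPU left
host 3: place 47 vCPU, 17 vCPU left
host 4: place 44 vCPU, 20 vCPU left
host 5: place 41 vCPU, 23 vCPU left
host 6: place 36 vCPU, 28 vCPU left
host 7: place 36 vCPU, 28 vCPU left
host 8: place 32 vCPU, 32 vCPU left
host 8: place 30 vCPU, 2 vCPU left
host 6: place 24 vCPU, 4 vCPU left
host 5: place 23 vCPU, 0 vCPU left
host 3: place 17 vCPU, 0 vCPU left
host 2: place 13 vCPU, 2 vCPU left
host 4: place 9 vCPU, 11 vCPU left
host 4: place 8 vCPU, 3 vCPU left
host 7: place 5 vCPU, 23 vCPU left
8 hosts × 64 vCPU = 512 vCPU; used 476 vCPU; unused 36 vCPU.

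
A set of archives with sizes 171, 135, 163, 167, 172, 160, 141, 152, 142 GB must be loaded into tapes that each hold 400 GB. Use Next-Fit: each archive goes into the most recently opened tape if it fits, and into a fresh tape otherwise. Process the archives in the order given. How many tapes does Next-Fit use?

5

171 GB → tape 1 (remaining 229 GB)
135 GB → tape 1 (remaining 94 GB)
163 GB → tape 2 (remaining 237 GB)
167 GB → tape 2 (remaining 70 GB)
172 GB → tape 3 (remaining 228 GB)
160 GB → tape 3 (remaining 68 GB)
141 GB → tape 4 (remaining 259 GB)
152 GB → tape 4 (remaining 107 GB)
142 GB → tape 5 (remaining 258 GB)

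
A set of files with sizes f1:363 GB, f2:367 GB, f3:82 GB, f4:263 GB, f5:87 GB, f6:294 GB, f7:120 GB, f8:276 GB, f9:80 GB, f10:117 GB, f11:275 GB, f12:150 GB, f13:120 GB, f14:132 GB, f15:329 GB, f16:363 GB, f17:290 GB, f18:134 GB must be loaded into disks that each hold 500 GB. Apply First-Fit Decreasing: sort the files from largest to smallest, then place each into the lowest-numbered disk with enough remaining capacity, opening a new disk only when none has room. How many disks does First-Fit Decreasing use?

9

Sorted descending: 367, 363, 363, 329, 294, 290, 276, 275, 263, 150, 134, 132, 120, 120, 117, 87, 82, 80.
367 GB → disk 1 (remaining 133 GB)
363 GB → disk 2 (remaining 137 GB)
363 GB → disk 3 (remaining 137 GB)
329 GB → disk 4 (remaining 171 GB)
294 GB → disk 5 (remaining 206 GB)
290 GB → disk 6 (remaining 210 GB)
276 GB → disk 7 (remaining 224 GB)
275 GB → disk 8 (remaining 225 GB)
263 GB → disk 9 (remaining 237 GB)
150 GB → disk 4 (remaining 21 GB)
134 GB → disk 2 (remaining 3 GB)
132 GB → disk 1 (remaining 1 GB)
120 GB → disk 3 (remaining 17 GB)
120 GB → disk 5 (remaining 86 GB)
117 GB → disk 6 (remaining 93 GB)
87 GB → disk 6 (remaining 6 GB)
82 GB → disk 5 (remaining 4 GB)
80 GB → disk 7 (remaining 144 GB)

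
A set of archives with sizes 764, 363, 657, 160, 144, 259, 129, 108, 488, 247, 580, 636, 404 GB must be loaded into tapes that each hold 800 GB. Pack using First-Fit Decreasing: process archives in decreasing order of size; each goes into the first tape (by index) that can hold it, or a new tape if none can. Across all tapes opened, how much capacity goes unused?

661

Sorted descending: 764, 657, 636, 580, 488, 404, 363, 259, 247, 160, 144, 129, 108.
Put 764 GB in tape 1; 36 GB remain.
Put 657 GB in tape 2; 143 GB remain.
Put 636 GB in tape 3; 164 GB remain.
Put 580 GB in tape 4; 220 GB remain.
Put 488 GB in tape 5; 312 GB remain.
Put 404 GB in tape 6; 396 GB remain.
Put 363 GB in tape 6; 33 GB remain.
Put 259 GB in tape 5; 53 GB remain.
Put 247 GB in tape 7; 553 GB remain.
Put 160 GB in tape 3; 4 GB remain.
Put 144 GB in tape 4; 76 GB remain.
Put 129 GB in tape 2; 14 GB remain.
Put 108 GB in tape 7; 445 GB remain.
7 tapes × 800 GB = 5600 GB; used 4939 GB; unused 661 GB.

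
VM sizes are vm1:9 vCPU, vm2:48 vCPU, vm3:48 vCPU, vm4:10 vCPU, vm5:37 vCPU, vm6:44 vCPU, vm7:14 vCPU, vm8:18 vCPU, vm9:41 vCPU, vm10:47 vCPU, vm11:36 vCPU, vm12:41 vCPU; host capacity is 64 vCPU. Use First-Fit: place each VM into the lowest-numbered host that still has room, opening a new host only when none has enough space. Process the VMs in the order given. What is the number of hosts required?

8

host 1: place vm1 (9 vCPU), 55 vCPU left
host 1: place vm2 (48 vCPU), 7 vCPU left
host 2: place vm3 (48 vCPU), 16 vCPU left
host 2: place vm4 (10 vCPU), 6 vCPU left
host 3: place vm5 (37 vCPU), 27 vCPU left
host 4: place vm6 (44 vCPU), 20 vCPU left
host 3: place vm7 (14 vCPU), 13 vCPU left
host 4: place vm8 (18 vCPU), 2 vCPU left
host 5: place vm9 (41 vCPU), 23 vCPU left
host 6: place vm10 (47 vCPU), 17 vCPU left
host 7: place vm11 (36 vCPU), 28 vCPU left
host 8: place vm12 (41 vCPU), 23 vCPU left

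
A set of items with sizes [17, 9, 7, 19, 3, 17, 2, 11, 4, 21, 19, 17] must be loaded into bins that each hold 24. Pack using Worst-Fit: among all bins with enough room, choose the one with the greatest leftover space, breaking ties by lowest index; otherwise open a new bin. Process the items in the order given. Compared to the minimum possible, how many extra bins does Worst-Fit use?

Worst-Fit: [17,2] [9,7,3] [19] [17] [11,4] [21] [19] [17] → 8 bins.
Total size 146; any packing needs at least ⌈146/24⌉ = 7 bins.
An optimal packing achieves that bound: [21,3] [19,4] [19,2] [17,7] [17] [17] [11,9] → 7 bins.
Excess: 8 − 7 = 1.

1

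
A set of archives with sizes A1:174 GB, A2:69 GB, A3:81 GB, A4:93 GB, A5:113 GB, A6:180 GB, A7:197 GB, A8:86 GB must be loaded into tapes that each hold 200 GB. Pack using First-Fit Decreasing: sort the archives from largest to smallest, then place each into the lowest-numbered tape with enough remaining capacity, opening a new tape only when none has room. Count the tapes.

Sorted descending: 197, 180, 174, 113, 93, 86, 81, 69.
tape 1: place 197 GB, 3 GB left
tape 2: place 180 GB, 20 GB left
tape 3: place 174 GB, 26 GB left
tape 4: place 113 GB, 87 GB left
tape 5: place 93 GB, 107 GB left
tape 4: place 86 GB, 1 GB left
tape 5: place 81 GB, 26 GB left
tape 6: place 69 GB, 131 GB left

6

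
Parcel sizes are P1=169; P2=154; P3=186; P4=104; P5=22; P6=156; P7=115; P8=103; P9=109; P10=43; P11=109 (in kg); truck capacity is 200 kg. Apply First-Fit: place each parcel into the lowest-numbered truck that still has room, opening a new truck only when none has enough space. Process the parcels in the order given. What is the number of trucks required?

P1 (169 kg) → truck 1 (remaining 31 kg)
P2 (154 kg) → truck 2 (remaining 46 kg)
P3 (186 kg) → truck 3 (remaining 14 kg)
P4 (104 kg) → truck 4 (remaining 96 kg)
P5 (22 kg) → truck 1 (remaining 9 kg)
P6 (156 kg) → truck 5 (remaining 44 kg)
P7 (115 kg) → truck 6 (remaining 85 kg)
P8 (103 kg) → truck 7 (remaining 97 kg)
P9 (109 kg) → truck 8 (remaining 91 kg)
P10 (43 kg) → truck 2 (remaining 3 kg)
P11 (109 kg) → truck 9 (remaining 91 kg)

9 trucks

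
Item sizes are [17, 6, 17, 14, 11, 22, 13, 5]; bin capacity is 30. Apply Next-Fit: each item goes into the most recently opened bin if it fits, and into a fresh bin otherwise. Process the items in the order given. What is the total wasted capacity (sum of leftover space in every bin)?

17 → bin 1 (remaining 13)
6 → bin 1 (remaining 7)
17 → bin 2 (remaining 13)
14 → bin 3 (remaining 16)
11 → bin 3 (remaining 5)
22 → bin 4 (remaining 8)
13 → bin 5 (remaining 17)
5 → bin 5 (remaining 12)
5 bins × 30 = 150; used 105; unused 45.

45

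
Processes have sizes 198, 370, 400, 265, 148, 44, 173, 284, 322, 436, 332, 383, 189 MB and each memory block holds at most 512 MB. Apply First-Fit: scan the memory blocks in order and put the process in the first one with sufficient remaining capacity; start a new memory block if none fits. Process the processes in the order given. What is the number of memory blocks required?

memory block 1: place 198 MB, 314 MB left
memory block 2: place 370 MB, 142 MB left
memory block 3: place 400 MB, 112 MB left
memory block 1: place 265 MB, 49 MB left
memory block 4: place 148 MB, 364 MB left
memory block 1: place 44 MB, 5 MB left
memory block 4: place 173 MB, 191 MB left
memory block 5: place 284 MB, 228 MB left
memory block 6: place 322 MB, 190 MB left
memory block 7: place 436 MB, 76 MB left
memory block 8: place 332 MB, 180 MB left
memory block 9: place 383 MB, 129 MB left
memory block 4: place 189 MB, 2 MB left

9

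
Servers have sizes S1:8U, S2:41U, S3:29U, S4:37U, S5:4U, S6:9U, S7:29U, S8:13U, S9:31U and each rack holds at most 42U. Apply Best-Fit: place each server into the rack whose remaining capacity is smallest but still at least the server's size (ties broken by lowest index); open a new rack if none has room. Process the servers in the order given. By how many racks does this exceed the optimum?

Best-Fit: [8,29,4] [41] [37] [9,29] [13] [31] → 6 racks.
Total size 201U; any packing needs at least ⌈201/42⌉ = 5 racks.
An optimal packing achieves that bound: [41] [37,4] [31,9] [29,13] [29,8] → 5 racks.
Excess: 6 − 5 = 1.

1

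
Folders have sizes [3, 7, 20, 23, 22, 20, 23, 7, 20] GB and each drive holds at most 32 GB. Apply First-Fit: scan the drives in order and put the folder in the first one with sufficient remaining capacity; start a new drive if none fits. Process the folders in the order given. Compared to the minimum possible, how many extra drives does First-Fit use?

First-Fit: [3,7,20] [23,7] [22] [20] [23] [20] → 6 drives.
6 folders exceed 16 GB (half the capacity), and no two of those can share a drive, so at least 6 drives are needed.
So 6 is already optimal.

0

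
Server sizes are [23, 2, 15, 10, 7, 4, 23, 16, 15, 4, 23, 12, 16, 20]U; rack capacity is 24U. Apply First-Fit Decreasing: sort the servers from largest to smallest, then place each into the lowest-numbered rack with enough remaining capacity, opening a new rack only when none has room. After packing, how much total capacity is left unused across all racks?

Sorted descending: 23, 23, 23, 20, 16, 16, 15, 15, 12, 10, 7, 4, 4, 2.
rack 1: place 23U, 1U left
rack 2: place 23U, 1U left
rack 3: place 23U, 1U left
rack 4: place 20U, 4U left
rack 5: place 16U, 8U left
rack 6: place 16U, 8U left
rack 7: place 15U, 9U left
rack 8: place 15U, 9U left
rack 9: place 12U, 12U left
rack 9: place 10U, 2U left
rack 5: place 7U, 1U left
rack 4: place 4U, 0U left
rack 6: place 4U, 4U left
rack 6: place 2U, 2U left
9 racks × 24U = 216U; used 190U; unused 26U.

26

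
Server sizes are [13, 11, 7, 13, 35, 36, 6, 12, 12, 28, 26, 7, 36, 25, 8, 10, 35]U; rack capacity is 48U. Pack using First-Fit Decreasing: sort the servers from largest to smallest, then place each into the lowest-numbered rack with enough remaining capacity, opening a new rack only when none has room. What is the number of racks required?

7 racks

Sorted descending: 36, 36, 35, 35, 28, 26, 25, 13, 13, 12, 12, 11, 10, 8, 7, 7, 6.
Put 36U in rack 1; 12U remain.
Put 36U in rack 2; 12U remain.
Put 35U in rack 3; 13U remain.
Put 35U in rack 4; 13U remain.
Put 28U in rack 5; 20U remain.
Put 26U in rack 6; 22U remain.
Put 25U in rack 7; 23U remain.
Put 13U in rack 3; 0U remain.
Put 13U in rack 4; 0U remain.
Put 12U in rack 1; 0U remain.
Put 12U in rack 2; 0U remain.
Put 11U in rack 5; 9U remain.
Put 10U in rack 6; 12U remain.
Put 8U in rack 5; 1U remain.
Put 7U in rack 6; 5U remain.
Put 7U in rack 7; 16U remain.
Put 6U in rack 7; 10U remain.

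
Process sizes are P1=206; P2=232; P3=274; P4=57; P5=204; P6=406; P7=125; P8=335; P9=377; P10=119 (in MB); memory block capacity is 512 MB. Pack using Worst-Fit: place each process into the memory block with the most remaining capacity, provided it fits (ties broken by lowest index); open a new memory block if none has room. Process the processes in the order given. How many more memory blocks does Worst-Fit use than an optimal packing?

Worst-Fit: [206,232] [274,57] [204,125,119] [406] [335] [377] → 6 memory blocks.
Total size 2335 MB; any packing needs at least ⌈2335/512⌉ = 5 memory blocks.
An optimal packing achieves that bound: [406,57] [377,125] [335,119] [274,232] [206,204] → 5 memory blocks.
Excess: 6 − 5 = 1.

1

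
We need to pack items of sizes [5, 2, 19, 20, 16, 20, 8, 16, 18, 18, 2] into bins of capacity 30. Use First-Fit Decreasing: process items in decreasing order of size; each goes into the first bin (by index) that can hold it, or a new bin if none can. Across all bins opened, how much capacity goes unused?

66

Sorted descending: 20, 20, 19, 18, 18, 16, 16, 8, 5, 2, 2.
Put 20 in bin 1; 10 remain.
Put 20 in bin 2; 10 remain.
Put 19 in bin 3; 11 remain.
Put 18 in bin 4; 12 remain.
Put 18 in bin 5; 12 remain.
Put 16 in bin 6; 14 remain.
Put 16 in bin 7; 14 remain.
Put 8 in bin 1; 2 remain.
Put 5 in bin 2; 5 remain.
Put 2 in bin 1; 0 remain.
Put 2 in bin 2; 3 remain.
7 bins × 30 = 210; used 144; unused 66.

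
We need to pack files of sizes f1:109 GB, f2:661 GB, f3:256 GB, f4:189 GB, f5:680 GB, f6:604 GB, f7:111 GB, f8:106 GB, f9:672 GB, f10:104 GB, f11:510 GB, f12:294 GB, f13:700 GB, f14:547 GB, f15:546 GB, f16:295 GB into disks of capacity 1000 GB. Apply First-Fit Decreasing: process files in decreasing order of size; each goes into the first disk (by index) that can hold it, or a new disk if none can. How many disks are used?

Sorted descending: 700, 680, 672, 661, 604, 547, 546, 510, 295, 294, 256, 189, 111, 109, 106, 104.
disk 1: place 700 GB, 300 GB left
disk 2: place 680 GB, 320 GB left
disk 3: place 672 GB, 328 GB left
disk 4: place 661 GB, 339 GB left
disk 5: place 604 GB, 396 GB left
disk 6: place 547 GB, 453 GB left
disk 7: place 546 GB, 454 GB left
disk 8: place 510 GB, 490 GB left
disk 1: place 295 GB, 5 GB left
disk 2: place 294 GB, 26 GB left
disk 3: place 256 GB, 72 GB left
disk 4: place 189 GB, 150 GB left
disk 4: place 111 GB, 39 GB left
disk 5: place 109 GB, 287 GB left
disk 5: place 106 GB, 181 GB left
disk 5: place 104 GB, 77 GB left

8 disks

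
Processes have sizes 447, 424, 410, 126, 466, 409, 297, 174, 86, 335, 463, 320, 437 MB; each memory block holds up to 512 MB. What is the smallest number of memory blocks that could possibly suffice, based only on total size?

9

Total size = 447 + 424 + 410 + 126 + 466 + 409 + 297 + 174 + 86 + 335 + 463 + 320 + 437 = 4394 MB.
⌈4394 / 512⌉ = 9.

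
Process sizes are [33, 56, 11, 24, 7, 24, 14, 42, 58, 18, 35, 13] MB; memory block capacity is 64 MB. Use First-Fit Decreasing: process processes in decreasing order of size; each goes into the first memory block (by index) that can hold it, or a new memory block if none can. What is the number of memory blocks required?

6

Sorted descending: 58, 56, 42, 35, 33, 24, 24, 18, 14, 13, 11, 7.
58 MB → memory block 1 (remaining 6 MB)
56 MB → memory block 2 (remaining 8 MB)
42 MB → memory block 3 (remaining 22 MB)
35 MB → memory block 4 (remaining 29 MB)
33 MB → memory block 5 (remaining 31 MB)
24 MB → memory block 4 (remaining 5 MB)
24 MB → memory block 5 (remaining 7 MB)
18 MB → memory block 3 (remaining 4 MB)
14 MB → memory block 6 (remaining 50 MB)
13 MB → memory block 6 (remaining 37 MB)
11 MB → memory block 6 (remaining 26 MB)
7 MB → memory block 2 (remaining 1 MB)
Final memory blocks: [58] [56,7] [42,18] [35,24] [33,24] [14,13,11].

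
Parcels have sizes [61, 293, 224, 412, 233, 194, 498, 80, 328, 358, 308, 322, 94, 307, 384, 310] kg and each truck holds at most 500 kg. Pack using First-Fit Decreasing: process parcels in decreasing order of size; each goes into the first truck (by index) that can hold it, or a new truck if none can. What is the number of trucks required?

Sorted descending: 498, 412, 384, 358, 328, 322, 310, 308, 307, 293, 233, 224, 194, 94, 80, 61.
truck 1: place 498 kg, 2 kg left
truck 2: place 412 kg, 88 kg left
truck 3: place 384 kg, 116 kg left
truck 4: place 358 kg, 142 kg left
truck 5: place 328 kg, 172 kg left
truck 6: place 322 kg, 178 kg left
truck 7: place 310 kg, 190 kg left
truck 8: place 308 kg, 192 kg left
truck 9: place 307 kg, 193 kg left
truck 10: place 293 kg, 207 kg left
truck 11: place 233 kg, 267 kg left
truck 11: place 224 kg, 43 kg left
truck 10: place 194 kg, 13 kg left
truck 3: place 94 kg, 22 kg left
truck 2: place 80 kg, 8 kg left
truck 4: place 61 kg, 81 kg left

11 trucks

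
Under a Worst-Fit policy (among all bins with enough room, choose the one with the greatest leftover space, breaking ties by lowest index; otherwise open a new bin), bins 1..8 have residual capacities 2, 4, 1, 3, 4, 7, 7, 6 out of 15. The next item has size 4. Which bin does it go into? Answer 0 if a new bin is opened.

6

Bins with room: bin 2 (4), bin 5 (4), bin 6 (7), bin 7 (7), bin 8 (6).
Most room is bin 6 with 7 free.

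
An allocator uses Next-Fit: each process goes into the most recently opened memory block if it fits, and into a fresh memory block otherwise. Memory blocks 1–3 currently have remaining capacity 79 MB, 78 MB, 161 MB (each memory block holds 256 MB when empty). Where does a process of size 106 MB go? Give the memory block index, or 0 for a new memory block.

Next-Fit only looks at memory block 3, which has 161 MB free.
106 MB fits there.

3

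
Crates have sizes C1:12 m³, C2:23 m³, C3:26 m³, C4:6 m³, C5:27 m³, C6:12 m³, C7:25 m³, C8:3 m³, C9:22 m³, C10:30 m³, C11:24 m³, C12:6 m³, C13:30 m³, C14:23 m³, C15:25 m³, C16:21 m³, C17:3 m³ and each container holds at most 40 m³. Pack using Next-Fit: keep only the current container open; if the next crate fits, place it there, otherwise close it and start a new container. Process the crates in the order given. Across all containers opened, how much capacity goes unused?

122

container 1: place C1 (12 m³), 28 m³ left
container 1: place C2 (23 m³), 5 m³ left
container 2: place C3 (26 m³), 14 m³ left
container 2: place C4 (6 m³), 8 m³ left
container 3: place C5 (27 m³), 13 m³ left
container 3: place C6 (12 m³), 1 m³ left
container 4: place C7 (25 m³), 15 m³ left
container 4: place C8 (3 m³), 12 m³ left
container 5: place C9 (22 m³), 18 m³ left
container 6: place C10 (30 m³), 10 m³ left
container 7: place C11 (24 m³), 16 m³ left
container 7: place C12 (6 m³), 10 m³ left
container 8: place C13 (30 m³), 10 m³ left
container 9: place C14 (23 m³), 17 m³ left
container 10: place C15 (25 m³), 15 m³ left
container 11: place C16 (21 m³), 19 m³ left
container 11: place C17 (3 m³), 16 m³ left
11 containers × 40 m³ = 440 m³; used 318 m³; unused 122 m³.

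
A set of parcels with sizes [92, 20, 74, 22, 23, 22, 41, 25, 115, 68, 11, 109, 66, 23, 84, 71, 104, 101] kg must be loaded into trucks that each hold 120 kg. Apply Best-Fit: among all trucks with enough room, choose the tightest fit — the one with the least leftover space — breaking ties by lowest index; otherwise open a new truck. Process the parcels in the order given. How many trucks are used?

11 trucks

92 kg → truck 1 (remaining 28 kg)
20 kg → truck 1 (remaining 8 kg)
74 kg → truck 2 (remaining 46 kg)
22 kg → truck 2 (remaining 24 kg)
23 kg → truck 2 (remaining 1 kg)
22 kg → truck 3 (remaining 98 kg)
41 kg → truck 3 (remaining 57 kg)
25 kg → truck 3 (remaining 32 kg)
115 kg → truck 4 (remaining 5 kg)
68 kg → truck 5 (remaining 52 kg)
11 kg → truck 3 (remaining 21 kg)
109 kg → truck 6 (remaining 11 kg)
66 kg → truck 7 (remaining 54 kg)
23 kg → truck 5 (remaining 29 kg)
84 kg → truck 8 (remaining 36 kg)
71 kg → truck 9 (remaining 49 kg)
104 kg → truck 10 (remaining 16 kg)
101 kg → truck 11 (remaining 19 kg)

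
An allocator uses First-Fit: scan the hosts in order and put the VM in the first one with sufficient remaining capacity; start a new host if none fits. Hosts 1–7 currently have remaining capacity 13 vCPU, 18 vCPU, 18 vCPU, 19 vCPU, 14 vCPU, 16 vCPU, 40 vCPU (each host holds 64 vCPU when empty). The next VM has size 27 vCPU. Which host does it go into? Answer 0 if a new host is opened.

7

Hosts with room: host 7 (40 vCPU).
The first with room is host 7.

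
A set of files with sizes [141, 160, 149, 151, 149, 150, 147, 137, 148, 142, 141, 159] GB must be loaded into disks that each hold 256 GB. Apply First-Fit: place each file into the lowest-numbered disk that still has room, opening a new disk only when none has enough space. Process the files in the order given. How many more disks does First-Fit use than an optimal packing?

0

First-Fit: [141] [160] [149] [151] [149] [150] [147] [137] [148] [142] [141] [159] → 12 disks.
12 files exceed 128 GB (half the capacity), and no two of those can share a disk, so at least 12 disks are needed.
So 12 is already optimal.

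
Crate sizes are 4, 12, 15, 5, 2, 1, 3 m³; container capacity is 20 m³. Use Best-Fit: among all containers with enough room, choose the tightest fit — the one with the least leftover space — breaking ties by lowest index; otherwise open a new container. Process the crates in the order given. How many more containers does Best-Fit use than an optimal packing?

0

Best-Fit: [4,12,2,1] [15,5] [3] → 3 containers.
Total size 42 m³; any packing needs at least ⌈42/20⌉ = 3 containers.
So 3 is already optimal.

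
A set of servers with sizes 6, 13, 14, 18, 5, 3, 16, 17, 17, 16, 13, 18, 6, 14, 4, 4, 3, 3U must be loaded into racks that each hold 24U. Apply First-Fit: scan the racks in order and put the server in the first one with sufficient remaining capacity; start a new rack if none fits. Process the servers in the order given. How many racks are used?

6U → rack 1 (remaining 18U)
13U → rack 1 (remaining 5U)
14U → rack 2 (remaining 10U)
18U → rack 3 (remaining 6U)
5U → rack 1 (remaining 0U)
3U → rack 2 (remaining 7U)
16U → rack 4 (remaining 8U)
17U → rack 5 (remaining 7U)
17U → rack 6 (remaining 7U)
16U → rack 7 (remaining 8U)
13U → rack 8 (remaining 11U)
18U → rack 9 (remaining 6U)
6U → rack 2 (remaining 1U)
14U → rack 10 (remaining 10U)
4U → rack 3 (remaining 2U)
4U → rack 4 (remaining 4U)
3U → rack 4 (remaining 1U)
3U → rack 5 (remaining 4U)
Final racks: [6,13,5] [14,3,6] [18,4] [16,4,3] [17,3] [17] [16] [13] [18] [14].

10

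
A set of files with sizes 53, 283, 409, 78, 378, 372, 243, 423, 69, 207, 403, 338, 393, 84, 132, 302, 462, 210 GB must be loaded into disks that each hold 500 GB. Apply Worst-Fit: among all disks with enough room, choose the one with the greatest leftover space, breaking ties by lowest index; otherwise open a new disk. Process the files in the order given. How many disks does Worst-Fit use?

Put 53 GB in disk 1; 447 GB remain.
Put 283 GB in disk 1; 164 GB remain.
Put 409 GB in disk 2; 91 GB remain.
Put 78 GB in disk 1; 86 GB remain.
Put 378 GB in disk 3; 122 GB remain.
Put 372 GB in disk 4; 128 GB remain.
Put 243 GB in disk 5; 257 GB remain.
Put 423 GB in disk 6; 77 GB remain.
Put 69 GB in disk 5; 188 GB remain.
Put 207 GB in disk 7; 293 GB remain.
Put 403 GB in disk 8; 97 GB remain.
Put 338 GB in disk 9; 162 GB remain.
Put 393 GB in disk 10; 107 GB remain.
Put 84 GB in disk 7; 209 GB remain.
Put 132 GB in disk 7; 77 GB remain.
Put 302 GB in disk 11; 198 GB remain.
Put 462 GB in disk 12; 38 GB remain.
Put 210 GB in disk 13; 290 GB remain.
Final disks: [53,283,78] [409] [378] [372] [243,69] [423] [207,84,132] [403] [338] [393] [302] [462] [210].

13 disks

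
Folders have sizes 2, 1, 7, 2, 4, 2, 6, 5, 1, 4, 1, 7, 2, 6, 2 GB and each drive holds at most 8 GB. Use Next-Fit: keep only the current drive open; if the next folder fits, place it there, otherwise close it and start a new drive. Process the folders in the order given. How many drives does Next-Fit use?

9 drives

Put 2 GB in drive 1; 6 GB remain.
Put 1 GB in drive 1; 5 GB remain.
Put 7 GB in drive 2; 1 GB remain.
Put 2 GB in drive 3; 6 GB remain.
Put 4 GB in drive 3; 2 GB remain.
Put 2 GB in drive 3; 0 GB remain.
Put 6 GB in drive 4; 2 GB remain.
Put 5 GB in drive 5; 3 GB remain.
Put 1 GB in drive 5; 2 GB remain.
Put 4 GB in drive 6; 4 GB remain.
Put 1 GB in drive 6; 3 GB remain.
Put 7 GB in drive 7; 1 GB remain.
Put 2 GB in drive 8; 6 GB remain.
Put 6 GB in drive 8; 0 GB remain.
Put 2 GB in drive 9; 6 GB remain.
Final drives: [2,1] [7] [2,4,2] [6] [5,1] [4,1] [7] [2,6] [2].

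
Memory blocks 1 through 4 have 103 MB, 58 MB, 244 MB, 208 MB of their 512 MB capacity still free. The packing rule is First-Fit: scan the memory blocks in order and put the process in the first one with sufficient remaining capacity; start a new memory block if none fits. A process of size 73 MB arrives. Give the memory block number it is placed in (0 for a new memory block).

Memory blocks with room: memory block 1 (103 MB), memory block 3 (244 MB), memory block 4 (208 MB).
The first with room is memory block 1.

1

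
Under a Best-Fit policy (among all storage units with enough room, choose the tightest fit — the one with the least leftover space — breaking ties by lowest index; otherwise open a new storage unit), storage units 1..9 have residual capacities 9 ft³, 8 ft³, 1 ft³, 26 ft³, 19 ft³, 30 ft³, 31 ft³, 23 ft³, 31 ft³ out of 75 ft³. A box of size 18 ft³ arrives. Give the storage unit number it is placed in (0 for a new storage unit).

5

Storage units with room: storage unit 4 (26 ft³), storage unit 5 (19 ft³), storage unit 6 (30 ft³), storage unit 7 (31 ft³), storage unit 8 (23 ft³), storage unit 9 (31 ft³).
Tightest fit is storage unit 5 with 19 ft³ free.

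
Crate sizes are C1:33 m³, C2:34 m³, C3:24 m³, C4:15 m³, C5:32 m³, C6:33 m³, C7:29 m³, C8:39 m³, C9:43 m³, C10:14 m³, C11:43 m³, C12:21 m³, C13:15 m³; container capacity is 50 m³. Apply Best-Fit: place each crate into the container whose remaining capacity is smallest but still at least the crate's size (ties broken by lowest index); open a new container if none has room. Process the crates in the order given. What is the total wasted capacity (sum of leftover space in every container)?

Put C1 (33 m³) in container 1; 17 m³ remain.
Put C2 (34 m³) in container 2; 16 m³ remain.
Put C3 (24 m³) in container 3; 26 m³ remain.
Put C4 (15 m³) in container 2; 1 m³ remain.
Put C5 (32 m³) in container 4; 18 m³ remain.
Put C6 (33 m³) in container 5; 17 m³ remain.
Put C7 (29 m³) in container 6; 21 m³ remain.
Put C8 (39 m³) in container 7; 11 m³ remain.
Put C9 (43 m³) in container 8; 7 m³ remain.
Put C10 (14 m³) in container 1; 3 m³ remain.
Put C11 (43 m³) in container 9; 7 m³ remain.
Put C12 (21 m³) in container 6; 0 m³ remain.
Put C13 (15 m³) in container 5; 2 m³ remain.
9 containers × 50 m³ = 450 m³; used 375 m³; unused 75 m³.

75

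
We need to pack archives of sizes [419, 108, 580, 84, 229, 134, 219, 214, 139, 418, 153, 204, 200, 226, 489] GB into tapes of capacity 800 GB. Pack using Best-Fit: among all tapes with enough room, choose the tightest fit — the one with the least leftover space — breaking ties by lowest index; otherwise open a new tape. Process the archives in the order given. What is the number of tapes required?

6 tapes

Put 419 GB in tape 1; 381 GB remain.
Put 108 GB in tape 1; 273 GB remain.
Put 580 GB in tape 2; 220 GB remain.
Put 84 GB in tape 2; 136 GB remain.
Put 229 GB in tape 1; 44 GB remain.
Put 134 GB in tape 2; 2 GB remain.
Put 219 GB in tape 3; 581 GB remain.
Put 214 GB in tape 3; 367 GB remain.
Put 139 GB in tape 3; 228 GB remain.
Put 418 GB in tape 4; 382 GB remain.
Put 153 GB in tape 3; 75 GB remain.
Put 204 GB in tape 4; 178 GB remain.
Put 200 GB in tape 5; 600 GB remain.
Put 226 GB in tape 5; 374 GB remain.
Put 489 GB in tape 6; 311 GB remain.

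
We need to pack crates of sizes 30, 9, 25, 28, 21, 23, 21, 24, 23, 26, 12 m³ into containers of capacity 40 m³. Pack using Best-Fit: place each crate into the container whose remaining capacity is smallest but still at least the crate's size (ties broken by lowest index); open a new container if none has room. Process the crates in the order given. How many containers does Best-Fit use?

9 containers

container 1: place 30 m³, 10 m³ left
container 1: place 9 m³, 1 m³ left
container 2: place 25 m³, 15 m³ left
container 3: place 28 m³, 12 m³ left
container 4: place 21 m³, 19 m³ left
container 5: place 23 m³, 17 m³ left
container 6: place 21 m³, 19 m³ left
container 7: place 24 m³, 16 m³ left
container 8: place 23 m³, 17 m³ left
container 9: place 26 m³, 14 m³ left
container 3: place 12 m³, 0 m³ left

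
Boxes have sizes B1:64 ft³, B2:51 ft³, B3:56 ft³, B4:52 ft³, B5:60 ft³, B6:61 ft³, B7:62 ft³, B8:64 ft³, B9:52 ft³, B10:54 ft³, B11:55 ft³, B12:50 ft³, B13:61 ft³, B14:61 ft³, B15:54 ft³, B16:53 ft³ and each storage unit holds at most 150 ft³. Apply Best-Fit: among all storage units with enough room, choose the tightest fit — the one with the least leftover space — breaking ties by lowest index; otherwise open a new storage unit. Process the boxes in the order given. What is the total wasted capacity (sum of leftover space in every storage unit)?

290

storage unit 1: place B1 (64 ft³), 86 ft³ left
storage unit 1: place B2 (51 ft³), 35 ft³ left
storage unit 2: place B3 (56 ft³), 94 ft³ left
storage unit 2: place B4 (52 ft³), 42 ft³ left
storage unit 3: place B5 (60 ft³), 90 ft³ left
storage unit 3: place B6 (61 ft³), 29 ft³ left
storage unit 4: place B7 (62 ft³), 88 ft³ left
storage unit 4: place B8 (64 ft³), 24 ft³ left
storage unit 5: place B9 (52 ft³), 98 ft³ left
storage unit 5: place B10 (54 ft³), 44 ft³ left
storage unit 6: place B11 (55 ft³), 95 ft³ left
storage unit 6: place B12 (50 ft³), 45 ft³ left
storage unit 7: place B13 (61 ft³), 89 ft³ left
storage unit 7: place B14 (61 ft³), 28 ft³ left
storage unit 8: place B15 (54 ft³), 96 ft³ left
storage unit 8: place B16 (53 ft³), 43 ft³ left
8 storage units × 150 ft³ = 1200 ft³; used 910 ft³; unused 290 ft³.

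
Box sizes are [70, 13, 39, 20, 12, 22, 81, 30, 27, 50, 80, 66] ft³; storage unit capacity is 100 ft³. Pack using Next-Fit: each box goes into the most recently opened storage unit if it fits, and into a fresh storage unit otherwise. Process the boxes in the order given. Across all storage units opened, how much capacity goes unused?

190

storage unit 1: place 70 ft³, 30 ft³ left
storage unit 1: place 13 ft³, 17 ft³ left
storage unit 2: place 39 ft³, 61 ft³ left
storage unit 2: place 20 ft³, 41 ft³ left
storage unit 2: place 12 ft³, 29 ft³ left
storage unit 2: place 22 ft³, 7 ft³ left
storage unit 3: place 81 ft³, 19 ft³ left
storage unit 4: place 30 ft³, 70 ft³ left
storage unit 4: place 27 ft³, 43 ft³ left
storage unit 5: place 50 ft³, 50 ft³ left
storage unit 6: place 80 ft³, 20 ft³ left
storage unit 7: place 66 ft³, 34 ft³ left
7 storage units × 100 ft³ = 700 ft³; used 510 ft³; unused 190 ft³.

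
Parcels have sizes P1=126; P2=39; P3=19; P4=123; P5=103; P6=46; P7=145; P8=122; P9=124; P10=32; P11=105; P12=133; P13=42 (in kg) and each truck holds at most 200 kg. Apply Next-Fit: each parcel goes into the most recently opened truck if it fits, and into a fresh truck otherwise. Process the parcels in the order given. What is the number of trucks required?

truck 1: place P1 (126 kg), 74 kg left
truck 1: place P2 (39 kg), 35 kg left
truck 1: place P3 (19 kg), 16 kg left
truck 2: place P4 (123 kg), 77 kg left
truck 3: place P5 (103 kg), 97 kg left
truck 3: place P6 (46 kg), 51 kg left
truck 4: place P7 (145 kg), 55 kg left
truck 5: place P8 (122 kg), 78 kg left
truck 6: place P9 (124 kg), 76 kg left
truck 6: place P10 (32 kg), 44 kg left
truck 7: place P11 (105 kg), 95 kg left
truck 8: place P12 (133 kg), 67 kg left
truck 8: place P13 (42 kg), 25 kg left
Final trucks: [126,39,19] [123] [103,46] [145] [122] [124,32] [105] [133,42].

8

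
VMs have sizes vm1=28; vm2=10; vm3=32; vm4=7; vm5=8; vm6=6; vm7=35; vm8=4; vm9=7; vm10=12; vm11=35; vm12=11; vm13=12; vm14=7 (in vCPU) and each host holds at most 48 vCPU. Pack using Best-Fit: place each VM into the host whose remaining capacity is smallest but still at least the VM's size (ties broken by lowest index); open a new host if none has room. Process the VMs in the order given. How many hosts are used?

Put vm1 (28 vCPU) in host 1; 20 vCPU remain.
Put vm2 (10 vCPU) in host 1; 10 vCPU remain.
Put vm3 (32 vCPU) in host 2; 16 vCPU remain.
Put vm4 (7 vCPU) in host 1; 3 vCPU remain.
Put vm5 (8 vCPU) in host 2; 8 vCPU remain.
Put vm6 (6 vCPU) in host 2; 2 vCPU remain.
Put vm7 (35 vCPU) in host 3; 13 vCPU remain.
Put vm8 (4 vCPU) in host 3; 9 vCPU remain.
Put vm9 (7 vCPU) in host 3; 2 vCPU remain.
Put vm10 (12 vCPU) in host 4; 36 vCPU remain.
Put vm11 (35 vCPU) in host 4; 1 vCPU remain.
Put vm12 (11 vCPU) in host 5; 37 vCPU remain.
Put vm13 (12 vCPU) in host 5; 25 vCPU remain.
Put vm14 (7 vCPU) in host 5; 18 vCPU remain.
Final hosts: [28,10,7] [32,8,6] [35,4,7] [12,35] [11,12,7].

5 hosts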